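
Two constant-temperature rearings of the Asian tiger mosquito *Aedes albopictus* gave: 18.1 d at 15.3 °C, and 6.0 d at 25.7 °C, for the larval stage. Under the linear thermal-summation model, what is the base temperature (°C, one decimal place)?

Linear rate model ⇒ the product D·(T − T_b) is constant across temperatures.
18.1·(15.3 − T_b) = 6.0·(25.7 − T_b)
T_b = (18.1·15.3 − 6.0·25.7) / (18.1 − 6.0) = 122.73 / 12.1 = 10.143 °C ≈ 10.1 °C.

10.1 °C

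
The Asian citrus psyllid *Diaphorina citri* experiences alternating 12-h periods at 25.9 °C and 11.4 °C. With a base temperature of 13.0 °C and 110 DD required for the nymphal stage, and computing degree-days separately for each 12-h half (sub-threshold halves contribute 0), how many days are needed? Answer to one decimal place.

17.1 days

Day half: max(0, 25.9 − 13.0) × 0.5 = 12.9 × 0.5 = 6.45 DD.
Night half: max(0, 11.4 − 13.0) × 0.5 = 0.0 × 0.5 = 0.00 DD.
Per 24 h: 6.45 DD/day.
Duration = 110 / 6.45 = 17.054 ≈ 17.1 days.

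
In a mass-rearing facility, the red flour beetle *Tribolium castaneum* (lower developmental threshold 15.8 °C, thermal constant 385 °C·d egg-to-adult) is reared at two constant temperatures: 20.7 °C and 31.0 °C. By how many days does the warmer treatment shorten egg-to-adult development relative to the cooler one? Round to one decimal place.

At 20.7 °C: 385 / (20.7 − 15.8) = 385 / 4.9 = 78.571 d.
At 31.0 °C: 385 / (31.0 − 15.8) = 385 / 15.2 = 25.329 d.
Difference = |78.571 − 25.329| = 53.242 ≈ 53.2 days.

53.2 days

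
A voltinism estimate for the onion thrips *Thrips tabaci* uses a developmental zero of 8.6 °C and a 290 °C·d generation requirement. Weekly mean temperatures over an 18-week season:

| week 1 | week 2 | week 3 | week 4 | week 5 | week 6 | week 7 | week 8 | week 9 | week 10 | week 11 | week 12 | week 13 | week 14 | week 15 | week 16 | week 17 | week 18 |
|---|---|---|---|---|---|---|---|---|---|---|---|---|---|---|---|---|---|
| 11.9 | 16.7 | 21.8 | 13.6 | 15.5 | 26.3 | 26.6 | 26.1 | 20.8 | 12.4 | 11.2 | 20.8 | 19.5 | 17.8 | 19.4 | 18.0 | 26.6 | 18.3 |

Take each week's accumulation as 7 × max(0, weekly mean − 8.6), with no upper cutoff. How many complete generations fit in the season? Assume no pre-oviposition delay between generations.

4 generations

Weekly DD (7 × max(0, T̄ − 8.6)): 23.1, 56.7, 92.4, 35.0, 48.3, 123.9, 126.0, 122.5, 85.4, 26.6, 18.2, 85.4, 76.3, 64.4, 75.6, 65.8, 126.0, 67.9.
Season total = 1319.5 DD.
Complete generations = ⌊1319.5 / 290⌋ = 4.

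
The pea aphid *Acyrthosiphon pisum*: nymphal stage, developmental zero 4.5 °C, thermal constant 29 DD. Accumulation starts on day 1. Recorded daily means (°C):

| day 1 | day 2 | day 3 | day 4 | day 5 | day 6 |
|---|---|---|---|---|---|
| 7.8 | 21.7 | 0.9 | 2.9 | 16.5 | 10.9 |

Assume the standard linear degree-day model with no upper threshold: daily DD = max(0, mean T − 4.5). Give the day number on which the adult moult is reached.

day 5

Daily DD above 4.5 °C: 3.3, 17.2, 0.0, 0.0, 12.0, 6.4.
Cumulative: 3.3, 20.5, 20.5, 20.5, 32.5, 38.9.
The total first reaches 29 DD on day 5.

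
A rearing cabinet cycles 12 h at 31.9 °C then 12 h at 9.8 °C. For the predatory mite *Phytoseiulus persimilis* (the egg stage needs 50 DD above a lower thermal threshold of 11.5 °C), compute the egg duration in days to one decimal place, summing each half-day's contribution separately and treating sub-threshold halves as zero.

Day half: max(0, 31.9 − 11.5) × 0.5 = 20.4 × 0.5 = 10.20 DD.
Night half: max(0, 9.8 − 11.5) × 0.5 = 0.0 × 0.5 = 0.00 DD.
Per 24 h: 10.20 DD/day.
Duration = 50 / 10.20 = 4.902 ≈ 4.9 days.

4.9 days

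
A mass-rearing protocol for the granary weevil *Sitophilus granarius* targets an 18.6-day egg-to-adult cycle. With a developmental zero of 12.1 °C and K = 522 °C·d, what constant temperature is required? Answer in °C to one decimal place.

40.2 °C

Required daily accumulation = 522 / 18.6 = 28.065 DD/day.
T = T_base + 28.065 = 12.1 + 28.065 = 40.165 ≈ 40.2 °C.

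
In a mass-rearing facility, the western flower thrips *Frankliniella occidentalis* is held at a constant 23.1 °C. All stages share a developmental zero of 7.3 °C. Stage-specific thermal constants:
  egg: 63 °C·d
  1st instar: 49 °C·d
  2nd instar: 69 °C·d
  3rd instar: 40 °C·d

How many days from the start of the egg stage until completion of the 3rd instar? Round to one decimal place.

Daily accumulation at 23.1 °C = 23.1 − 7.3 = 15.8 DD/day.
Total K = 63 + 49 + 69 + 40 = 221 DD.
Total duration = 221 / 15.8 = 13.987 ≈ 14.0 days.

14.0 days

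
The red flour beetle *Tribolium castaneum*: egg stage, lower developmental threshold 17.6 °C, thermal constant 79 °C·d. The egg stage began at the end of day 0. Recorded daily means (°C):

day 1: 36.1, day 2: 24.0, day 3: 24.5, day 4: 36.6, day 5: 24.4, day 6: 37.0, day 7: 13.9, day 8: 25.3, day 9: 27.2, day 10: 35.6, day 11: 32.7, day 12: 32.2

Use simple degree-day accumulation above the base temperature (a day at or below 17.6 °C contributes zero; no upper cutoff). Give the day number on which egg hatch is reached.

Daily DD above 17.6 °C: 18.5, 6.4, 6.9, 19.0, 6.8, 19.4, 0.0, 7.7, 9.6, 18.0, 15.1, 14.6.
Cumulative: 18.5, 24.9, 31.8, 50.8, 57.6, 77.0, 77.0, 84.7, 94.3, 112.3, 127.4, 142.0.
The total first reaches 79 DD on day 8.

day 8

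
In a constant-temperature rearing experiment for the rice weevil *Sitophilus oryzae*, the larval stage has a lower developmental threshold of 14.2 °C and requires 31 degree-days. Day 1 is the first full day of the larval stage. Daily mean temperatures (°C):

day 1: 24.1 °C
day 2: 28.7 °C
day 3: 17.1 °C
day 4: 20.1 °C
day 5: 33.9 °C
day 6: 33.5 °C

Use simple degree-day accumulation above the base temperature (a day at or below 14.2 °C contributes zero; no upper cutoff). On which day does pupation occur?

day 4

Daily DD above 14.2 °C: 9.9, 14.5, 2.9, 5.9, 19.7, 19.3.
Cumulative: 9.9, 24.4, 27.3, 33.2, 52.9, 72.2.
The total first reaches 31 DD on day 4.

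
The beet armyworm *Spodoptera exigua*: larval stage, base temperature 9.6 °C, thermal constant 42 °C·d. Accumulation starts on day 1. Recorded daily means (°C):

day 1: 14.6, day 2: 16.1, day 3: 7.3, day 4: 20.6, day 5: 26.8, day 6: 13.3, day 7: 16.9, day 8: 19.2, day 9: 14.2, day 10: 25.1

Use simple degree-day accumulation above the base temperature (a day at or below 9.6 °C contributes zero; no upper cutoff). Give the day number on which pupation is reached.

day 6

Daily DD above 9.6 °C: 5.0, 6.5, 0.0, 11.0, 17.2, 3.7, 7.3, 9.6, 4.6, 15.5.
Cumulative: 5.0, 11.5, 11.5, 22.5, 39.7, 43.4, 50.7, 60.3, 64.9, 80.4.
The total first reaches 42 DD on day 6.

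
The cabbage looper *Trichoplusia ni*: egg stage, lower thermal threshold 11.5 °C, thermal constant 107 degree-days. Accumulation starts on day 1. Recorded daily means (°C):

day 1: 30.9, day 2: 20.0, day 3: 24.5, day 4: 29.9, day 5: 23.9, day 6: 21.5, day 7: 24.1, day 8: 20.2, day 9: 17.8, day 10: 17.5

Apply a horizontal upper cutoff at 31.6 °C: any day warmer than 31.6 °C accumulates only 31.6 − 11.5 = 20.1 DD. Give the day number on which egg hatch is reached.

day 9

Daily DD above 11.5 °C (capped at 20.1): 19.4, 8.5, 13.0, 18.4, 12.4, 10.0, 12.6, 8.7, 6.3, 6.0.
Cumulative: 19.4, 27.9, 40.9, 59.3, 71.7, 81.7, 94.3, 103.0, 109.3, 115.3.
The total first reaches 107 DD on day 9.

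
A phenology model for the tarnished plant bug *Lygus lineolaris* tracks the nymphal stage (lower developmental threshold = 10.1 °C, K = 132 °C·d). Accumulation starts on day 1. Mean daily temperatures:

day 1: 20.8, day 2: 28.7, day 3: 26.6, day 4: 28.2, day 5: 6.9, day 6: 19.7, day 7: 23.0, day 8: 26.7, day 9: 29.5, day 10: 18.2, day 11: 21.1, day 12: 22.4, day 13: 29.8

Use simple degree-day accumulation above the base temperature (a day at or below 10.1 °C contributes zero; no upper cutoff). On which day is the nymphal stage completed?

day 11

Daily DD above 10.1 °C: 10.7, 18.6, 16.5, 18.1, 0.0, 9.6, 12.9, 16.6, 19.4, 8.1, 11.0, 12.3, 19.7.
Cumulative: 10.7, 29.3, 45.8, 63.9, 63.9, 73.5, 86.4, 103.0, 122.4, 130.5, 141.5, 153.8, 173.5.
The total first reaches 132 DD on day 11.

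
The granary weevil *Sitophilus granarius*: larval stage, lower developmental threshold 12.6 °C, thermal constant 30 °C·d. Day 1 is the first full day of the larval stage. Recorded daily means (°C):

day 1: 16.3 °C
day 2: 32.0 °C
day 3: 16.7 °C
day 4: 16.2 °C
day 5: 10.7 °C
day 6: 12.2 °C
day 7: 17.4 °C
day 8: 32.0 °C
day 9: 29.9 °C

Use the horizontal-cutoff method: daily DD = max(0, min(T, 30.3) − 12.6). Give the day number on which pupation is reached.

Daily DD above 12.6 °C (capped at 17.7): 3.7, 17.7, 4.1, 3.6, 0.0, 0.0, 4.8, 17.7, 17.3.
Cumulative: 3.7, 21.4, 25.5, 29.1, 29.1, 29.1, 33.9, 51.6, 68.9.
The total first reaches 30 DD on day 7.

day 7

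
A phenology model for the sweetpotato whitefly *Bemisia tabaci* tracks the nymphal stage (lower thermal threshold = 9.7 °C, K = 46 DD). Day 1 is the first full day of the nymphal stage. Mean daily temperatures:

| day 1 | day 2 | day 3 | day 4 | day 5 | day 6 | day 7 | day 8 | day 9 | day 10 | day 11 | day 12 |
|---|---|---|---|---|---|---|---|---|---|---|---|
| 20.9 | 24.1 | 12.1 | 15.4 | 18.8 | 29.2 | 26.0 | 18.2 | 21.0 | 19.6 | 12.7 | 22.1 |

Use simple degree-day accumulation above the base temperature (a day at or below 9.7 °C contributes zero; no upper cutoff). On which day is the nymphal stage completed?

day 6

Daily DD above 9.7 °C: 11.2, 14.4, 2.4, 5.7, 9.1, 19.5, 16.3, 8.5, 11.3, 9.9, 3.0, 12.4.
Cumulative: 11.2, 25.6, 28.0, 33.7, 42.8, 62.3, 78.6, 87.1, 98.4, 108.3, 111.3, 123.7.
The total first reaches 46 DD on day 6.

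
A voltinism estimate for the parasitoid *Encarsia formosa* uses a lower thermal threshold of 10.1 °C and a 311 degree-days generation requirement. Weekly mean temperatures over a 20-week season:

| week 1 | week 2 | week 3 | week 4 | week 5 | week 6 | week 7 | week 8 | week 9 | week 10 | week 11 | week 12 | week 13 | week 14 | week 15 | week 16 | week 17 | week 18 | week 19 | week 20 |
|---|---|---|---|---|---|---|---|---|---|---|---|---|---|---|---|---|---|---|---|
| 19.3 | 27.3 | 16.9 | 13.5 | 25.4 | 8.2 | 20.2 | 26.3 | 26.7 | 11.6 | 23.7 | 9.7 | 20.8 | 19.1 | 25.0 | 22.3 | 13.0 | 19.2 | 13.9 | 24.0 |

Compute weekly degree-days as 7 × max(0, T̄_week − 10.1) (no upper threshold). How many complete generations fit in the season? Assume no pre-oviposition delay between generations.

4 generations

Weekly DD (7 × max(0, T̄ − 10.1)): 64.4, 120.4, 47.6, 23.8, 107.1, 0.0, 70.7, 113.4, 116.2, 10.5, 95.2, 0.0, 74.9, 63.0, 104.3, 85.4, 20.3, 63.7, 26.6, 97.3.
Season total = 1304.8 DD.
Complete generations = ⌊1304.8 / 311⌋ = 4.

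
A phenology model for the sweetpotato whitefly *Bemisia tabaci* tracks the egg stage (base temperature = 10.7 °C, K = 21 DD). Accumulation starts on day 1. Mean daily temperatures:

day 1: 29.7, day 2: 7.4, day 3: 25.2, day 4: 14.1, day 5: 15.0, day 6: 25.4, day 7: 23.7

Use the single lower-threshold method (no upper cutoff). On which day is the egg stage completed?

day 3

Daily DD above 10.7 °C: 19.0, 0.0, 14.5, 3.4, 4.3, 14.7, 13.0.
Cumulative: 19.0, 19.0, 33.5, 36.9, 41.2, 55.9, 68.9.
The total first reaches 21 DD on day 3.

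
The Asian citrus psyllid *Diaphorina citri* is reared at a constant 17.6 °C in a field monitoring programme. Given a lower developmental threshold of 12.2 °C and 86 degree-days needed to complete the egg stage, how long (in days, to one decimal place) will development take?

Daily accumulation = 17.6 − 12.2 = 5.4 DD/day.
Duration = 86 / 5.4 = 15.926 ≈ 15.9 days.

15.9 days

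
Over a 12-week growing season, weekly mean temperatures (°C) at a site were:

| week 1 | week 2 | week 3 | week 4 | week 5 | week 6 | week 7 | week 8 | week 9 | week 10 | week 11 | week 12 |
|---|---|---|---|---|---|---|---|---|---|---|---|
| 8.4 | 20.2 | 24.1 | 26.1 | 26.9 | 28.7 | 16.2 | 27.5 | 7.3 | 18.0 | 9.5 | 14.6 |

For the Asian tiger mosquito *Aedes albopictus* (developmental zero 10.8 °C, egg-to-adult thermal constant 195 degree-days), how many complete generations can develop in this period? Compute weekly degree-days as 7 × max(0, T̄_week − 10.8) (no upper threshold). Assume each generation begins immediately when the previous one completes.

3 generations

Weekly DD (7 × max(0, T̄ − 10.8)): 0.0, 65.8, 93.1, 107.1, 112.7, 125.3, 37.8, 116.9, 0.0, 50.4, 0.0, 26.6.
Season total = 735.7 DD.
Complete generations = ⌊735.7 / 195⌋ = 3.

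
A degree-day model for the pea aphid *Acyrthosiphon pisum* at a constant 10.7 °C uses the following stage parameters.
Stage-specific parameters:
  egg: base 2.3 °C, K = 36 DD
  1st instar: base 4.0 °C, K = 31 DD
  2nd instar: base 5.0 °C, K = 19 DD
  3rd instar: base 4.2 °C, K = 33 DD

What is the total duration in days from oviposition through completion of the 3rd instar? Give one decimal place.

17.3 days

egg: 36 / (10.7 − 2.3) = 36 / 8.4 = 4.286 d.
1st instar: 31 / (10.7 − 4.0) = 31 / 6.7 = 4.627 d.
2nd instar: 19 / (10.7 − 5.0) = 19 / 5.7 = 3.333 d.
3rd instar: 33 / (10.7 − 4.2) = 33 / 6.5 = 5.077 d.
Sum = 17.323 ≈ 17.3 days.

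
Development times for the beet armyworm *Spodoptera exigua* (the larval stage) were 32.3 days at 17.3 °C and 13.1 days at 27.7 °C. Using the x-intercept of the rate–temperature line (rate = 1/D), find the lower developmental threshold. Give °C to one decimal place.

Equal thermal constants: D₁(T₁ − T_b) = D₂(T₂ − T_b).
32.3·(17.3 − T_b) = 13.1·(27.7 − T_b)
T_b = (32.3·17.3 − 13.1·27.7) / (32.3 − 13.1) = 195.92 / 19.2 = 10.204 °C ≈ 10.2 °C.

10.2 °C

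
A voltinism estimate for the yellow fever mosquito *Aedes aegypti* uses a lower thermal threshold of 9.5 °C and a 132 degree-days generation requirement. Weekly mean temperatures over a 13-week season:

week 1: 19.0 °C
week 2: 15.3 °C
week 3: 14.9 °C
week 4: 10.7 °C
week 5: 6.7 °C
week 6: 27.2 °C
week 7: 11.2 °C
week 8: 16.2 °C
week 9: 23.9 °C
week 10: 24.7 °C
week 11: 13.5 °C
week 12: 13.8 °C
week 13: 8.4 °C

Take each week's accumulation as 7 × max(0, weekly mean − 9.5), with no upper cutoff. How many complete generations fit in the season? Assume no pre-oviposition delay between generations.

4 generations

Weekly DD (7 × max(0, T̄ − 9.5)): 66.5, 40.6, 37.8, 8.4, 0.0, 123.9, 11.9, 46.9, 100.8, 106.4, 28.0, 30.1, 0.0.
Season total = 601.3 DD.
Complete generations = ⌊601.3 / 132⌋ = 4.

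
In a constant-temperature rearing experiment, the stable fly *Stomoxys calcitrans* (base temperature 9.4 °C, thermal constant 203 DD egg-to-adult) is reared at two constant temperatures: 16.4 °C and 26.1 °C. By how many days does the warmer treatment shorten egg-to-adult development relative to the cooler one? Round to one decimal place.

At 16.4 °C: 203 / (16.4 − 9.4) = 203 / 7.0 = 29.000 d.
At 26.1 °C: 203 / (26.1 − 9.4) = 203 / 16.7 = 12.156 d.
Difference = |29.000 − 12.156| = 16.844 ≈ 16.8 days.

16.8 days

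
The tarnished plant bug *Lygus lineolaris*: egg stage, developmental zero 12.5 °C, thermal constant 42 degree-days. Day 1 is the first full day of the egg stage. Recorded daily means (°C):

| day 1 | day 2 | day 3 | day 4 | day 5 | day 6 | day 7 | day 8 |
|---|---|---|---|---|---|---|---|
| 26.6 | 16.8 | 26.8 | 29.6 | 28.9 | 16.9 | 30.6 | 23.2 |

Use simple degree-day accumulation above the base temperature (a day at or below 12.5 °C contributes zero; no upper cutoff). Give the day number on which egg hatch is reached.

day 4

Daily DD above 12.5 °C: 14.1, 4.3, 14.3, 17.1, 16.4, 4.4, 18.1, 10.7.
Cumulative: 14.1, 18.4, 32.7, 49.8, 66.2, 70.6, 88.7, 99.4.
The total first reaches 42 DD on day 4.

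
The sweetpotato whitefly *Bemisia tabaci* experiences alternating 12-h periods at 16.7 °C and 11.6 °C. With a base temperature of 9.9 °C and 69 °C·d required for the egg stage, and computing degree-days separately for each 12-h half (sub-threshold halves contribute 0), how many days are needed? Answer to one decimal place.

16.2 days

Day half: max(0, 16.7 − 9.9) × 0.5 = 6.8 × 0.5 = 3.40 DD.
Night half: max(0, 11.6 − 9.9) × 0.5 = 1.7 × 0.5 = 0.85 DD.
Per 24 h: 4.25 DD/day.
Duration = 69 / 4.25 = 16.235 ≈ 16.2 days.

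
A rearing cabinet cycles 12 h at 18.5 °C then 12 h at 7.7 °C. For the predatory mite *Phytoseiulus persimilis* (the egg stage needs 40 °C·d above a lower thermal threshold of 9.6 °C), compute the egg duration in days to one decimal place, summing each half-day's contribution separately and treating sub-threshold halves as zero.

Day half: max(0, 18.5 − 9.6) × 0.5 = 8.9 × 0.5 = 4.45 DD.
Night half: max(0, 7.7 − 9.6) × 0.5 = 0.0 × 0.5 = 0.00 DD.
Per 24 h: 4.45 DD/day.
Duration = 40 / 4.45 = 8.989 ≈ 9.0 days.

9.0 days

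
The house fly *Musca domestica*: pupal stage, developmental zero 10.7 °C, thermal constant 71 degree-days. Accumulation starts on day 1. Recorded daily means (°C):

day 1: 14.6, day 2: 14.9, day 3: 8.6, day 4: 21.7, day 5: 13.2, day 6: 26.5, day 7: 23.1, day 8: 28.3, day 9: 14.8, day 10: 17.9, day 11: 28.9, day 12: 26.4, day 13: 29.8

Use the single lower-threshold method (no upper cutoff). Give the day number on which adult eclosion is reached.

day 9

Daily DD above 10.7 °C: 3.9, 4.2, 0.0, 11.0, 2.5, 15.8, 12.4, 17.6, 4.1, 7.2, 18.2, 15.7, 19.1.
Cumulative: 3.9, 8.1, 8.1, 19.1, 21.6, 37.4, 49.8, 67.4, 71.5, 78.7, 96.9, 112.6, 131.7.
The total first reaches 71 DD on day 9.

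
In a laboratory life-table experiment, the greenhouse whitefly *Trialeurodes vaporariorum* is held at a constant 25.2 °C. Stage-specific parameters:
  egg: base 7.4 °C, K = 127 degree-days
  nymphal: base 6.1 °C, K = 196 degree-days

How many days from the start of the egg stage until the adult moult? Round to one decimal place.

17.4 days

egg: 127 / (25.2 − 7.4) = 127 / 17.8 = 7.135 d.
nymphal: 196 / (25.2 − 6.1) = 196 / 19.1 = 10.262 d.
Sum = 17.397 ≈ 17.4 days.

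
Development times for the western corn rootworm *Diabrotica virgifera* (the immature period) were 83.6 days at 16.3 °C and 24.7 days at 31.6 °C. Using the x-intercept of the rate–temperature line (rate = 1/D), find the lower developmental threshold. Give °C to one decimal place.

Linear rate model ⇒ the product D·(T − T_b) is constant across temperatures.
83.6·(16.3 − T_b) = 24.7·(31.6 − T_b)
T_b = (83.6·16.3 − 24.7·31.6) / (83.6 − 24.7) = 582.16 / 58.9 = 9.884 °C ≈ 9.9 °C.

9.9 °C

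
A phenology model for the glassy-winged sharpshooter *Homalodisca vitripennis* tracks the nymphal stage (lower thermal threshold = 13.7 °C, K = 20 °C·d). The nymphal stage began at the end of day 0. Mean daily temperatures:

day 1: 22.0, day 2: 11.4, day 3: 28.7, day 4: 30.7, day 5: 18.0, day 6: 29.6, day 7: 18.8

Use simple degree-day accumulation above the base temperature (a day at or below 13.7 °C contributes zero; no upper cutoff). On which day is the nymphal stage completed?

day 3

Daily DD above 13.7 °C: 8.3, 0.0, 15.0, 17.0, 4.3, 15.9, 5.1.
Cumulative: 8.3, 8.3, 23.3, 40.3, 44.6, 60.5, 65.6.
The total first reaches 20 DD on day 3.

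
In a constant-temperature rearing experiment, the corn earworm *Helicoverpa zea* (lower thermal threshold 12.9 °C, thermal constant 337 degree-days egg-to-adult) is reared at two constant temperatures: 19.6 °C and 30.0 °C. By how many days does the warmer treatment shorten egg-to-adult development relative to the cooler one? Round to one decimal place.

At 19.6 °C: 337 / (19.6 − 12.9) = 337 / 6.7 = 50.299 d.
At 30.0 °C: 337 / (30.0 − 12.9) = 337 / 17.1 = 19.708 d.
Difference = |50.299 − 19.708| = 30.591 ≈ 30.6 days.

30.6 days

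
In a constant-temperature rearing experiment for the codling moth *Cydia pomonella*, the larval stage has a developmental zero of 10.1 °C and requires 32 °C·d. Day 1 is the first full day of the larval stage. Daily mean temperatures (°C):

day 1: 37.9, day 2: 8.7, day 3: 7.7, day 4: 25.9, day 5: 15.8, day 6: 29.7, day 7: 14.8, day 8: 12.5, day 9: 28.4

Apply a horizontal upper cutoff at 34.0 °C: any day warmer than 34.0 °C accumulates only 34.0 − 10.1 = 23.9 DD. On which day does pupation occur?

Daily DD above 10.1 °C (capped at 23.9): 23.9, 0.0, 0.0, 15.8, 5.7, 19.6, 4.7, 2.4, 18.3.
Cumulative: 23.9, 23.9, 23.9, 39.7, 45.4, 65.0, 69.7, 72.1, 90.4.
The total first reaches 32 DD on day 4.

day 4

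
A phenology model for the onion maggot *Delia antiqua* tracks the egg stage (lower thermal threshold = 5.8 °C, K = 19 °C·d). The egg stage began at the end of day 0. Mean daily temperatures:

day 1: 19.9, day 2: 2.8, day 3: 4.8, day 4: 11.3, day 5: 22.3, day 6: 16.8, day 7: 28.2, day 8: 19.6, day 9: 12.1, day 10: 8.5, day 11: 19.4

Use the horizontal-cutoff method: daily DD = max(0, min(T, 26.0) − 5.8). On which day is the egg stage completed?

Daily DD above 5.8 °C (capped at 20.2): 14.1, 0.0, 0.0, 5.5, 16.5, 11.0, 20.2, 13.8, 6.3, 2.7, 13.6.
Cumulative: 14.1, 14.1, 14.1, 19.6, 36.1, 47.1, 67.3, 81.1, 87.4, 90.1, 103.7.
The total first reaches 19 DD on day 4.

day 4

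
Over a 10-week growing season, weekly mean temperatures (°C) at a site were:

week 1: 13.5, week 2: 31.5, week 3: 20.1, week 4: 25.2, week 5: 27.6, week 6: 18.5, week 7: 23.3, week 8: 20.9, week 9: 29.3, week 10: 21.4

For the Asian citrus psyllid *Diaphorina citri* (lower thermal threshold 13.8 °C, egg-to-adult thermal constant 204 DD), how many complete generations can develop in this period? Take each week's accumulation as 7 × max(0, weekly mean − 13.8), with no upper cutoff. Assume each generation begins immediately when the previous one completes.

Weekly DD (7 × max(0, T̄ − 13.8)): 0.0, 123.9, 44.1, 79.8, 96.6, 32.9, 66.5, 49.7, 108.5, 53.2.
Season total = 655.2 DD.
Complete generations = ⌊655.2 / 204⌋ = 3.

3 generations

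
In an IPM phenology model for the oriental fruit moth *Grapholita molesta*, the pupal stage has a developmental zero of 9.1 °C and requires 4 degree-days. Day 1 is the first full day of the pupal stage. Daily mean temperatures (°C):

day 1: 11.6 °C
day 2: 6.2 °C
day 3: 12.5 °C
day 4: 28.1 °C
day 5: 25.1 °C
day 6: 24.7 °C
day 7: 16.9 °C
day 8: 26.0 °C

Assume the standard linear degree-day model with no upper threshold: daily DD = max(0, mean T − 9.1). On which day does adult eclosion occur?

day 3

Daily DD above 9.1 °C: 2.5, 0.0, 3.4, 19.0, 16.0, 15.6, 7.8, 16.9.
Cumulative: 2.5, 2.5, 5.9, 24.9, 40.9, 56.5, 64.3, 81.2.
The total first reaches 4 DD on day 3.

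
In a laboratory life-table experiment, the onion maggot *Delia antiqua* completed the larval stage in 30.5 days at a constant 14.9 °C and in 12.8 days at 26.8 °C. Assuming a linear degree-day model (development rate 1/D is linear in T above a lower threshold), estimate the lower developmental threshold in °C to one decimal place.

Equal thermal constants: D₁(T₁ − T_b) = D₂(T₂ − T_b).
30.5·(14.9 − T_b) = 12.8·(26.8 − T_b)
T_b = (30.5·14.9 − 12.8·26.8) / (30.5 − 12.8) = 111.41 / 17.7 = 6.294 °C ≈ 6.3 °C.

6.3 °C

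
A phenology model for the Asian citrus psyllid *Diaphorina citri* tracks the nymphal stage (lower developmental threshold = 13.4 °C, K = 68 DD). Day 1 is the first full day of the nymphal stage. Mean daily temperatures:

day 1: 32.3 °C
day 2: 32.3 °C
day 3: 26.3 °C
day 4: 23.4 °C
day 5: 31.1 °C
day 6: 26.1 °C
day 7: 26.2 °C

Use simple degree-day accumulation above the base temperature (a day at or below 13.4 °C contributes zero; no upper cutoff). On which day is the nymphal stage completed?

Daily DD above 13.4 °C: 18.9, 18.9, 12.9, 10.0, 17.7, 12.7, 12.8.
Cumulative: 18.9, 37.8, 50.7, 60.7, 78.4, 91.1, 103.9.
The total first reaches 68 DD on day 5.

day 5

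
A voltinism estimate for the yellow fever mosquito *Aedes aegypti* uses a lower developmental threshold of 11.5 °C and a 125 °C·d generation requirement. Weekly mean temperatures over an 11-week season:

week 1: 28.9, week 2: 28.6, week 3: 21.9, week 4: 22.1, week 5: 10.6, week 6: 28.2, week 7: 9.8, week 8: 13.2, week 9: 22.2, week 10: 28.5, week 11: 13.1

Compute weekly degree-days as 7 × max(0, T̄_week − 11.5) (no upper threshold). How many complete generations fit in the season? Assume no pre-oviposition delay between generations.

Weekly DD (7 × max(0, T̄ − 11.5)): 121.8, 119.7, 72.8, 74.2, 0.0, 116.9, 0.0, 11.9, 74.9, 119.0, 11.2.
Season total = 722.4 DD.
Complete generations = ⌊722.4 / 125⌋ = 5.

5 generations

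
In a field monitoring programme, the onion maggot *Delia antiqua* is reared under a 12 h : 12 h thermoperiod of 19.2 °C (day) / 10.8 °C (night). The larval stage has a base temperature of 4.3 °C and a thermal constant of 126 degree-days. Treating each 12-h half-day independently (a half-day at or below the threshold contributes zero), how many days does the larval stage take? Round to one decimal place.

11.8 days

Day half: max(0, 19.2 − 4.3) × 0.5 = 14.9 × 0.5 = 7.45 DD.
Night half: max(0, 10.8 − 4.3) × 0.5 = 6.5 × 0.5 = 3.25 DD.
Per 24 h: 10.70 DD/day.
Duration = 126 / 10.70 = 11.776 ≈ 11.8 days.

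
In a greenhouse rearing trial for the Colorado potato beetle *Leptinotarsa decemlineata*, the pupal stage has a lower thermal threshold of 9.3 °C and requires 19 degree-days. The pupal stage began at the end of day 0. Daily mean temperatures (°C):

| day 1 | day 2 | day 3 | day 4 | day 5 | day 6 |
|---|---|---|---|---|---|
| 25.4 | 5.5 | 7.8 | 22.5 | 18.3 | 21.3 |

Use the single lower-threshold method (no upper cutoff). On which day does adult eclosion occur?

Daily DD above 9.3 °C: 16.1, 0.0, 0.0, 13.2, 9.0, 12.0.
Cumulative: 16.1, 16.1, 16.1, 29.3, 38.3, 50.3.
The total first reaches 19 DD on day 4.

day 4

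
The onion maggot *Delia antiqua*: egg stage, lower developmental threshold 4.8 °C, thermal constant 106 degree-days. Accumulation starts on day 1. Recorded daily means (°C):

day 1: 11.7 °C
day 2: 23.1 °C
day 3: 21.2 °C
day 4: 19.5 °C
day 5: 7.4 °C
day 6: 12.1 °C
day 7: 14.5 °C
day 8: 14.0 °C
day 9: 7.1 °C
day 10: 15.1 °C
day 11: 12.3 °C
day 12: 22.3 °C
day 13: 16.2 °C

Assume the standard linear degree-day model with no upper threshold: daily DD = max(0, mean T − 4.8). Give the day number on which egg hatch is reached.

Daily DD above 4.8 °C: 6.9, 18.3, 16.4, 14.7, 2.6, 7.3, 9.7, 9.2, 2.3, 10.3, 7.5, 17.5, 11.4.
Cumulative: 6.9, 25.2, 41.6, 56.3, 58.9, 66.2, 75.9, 85.1, 87.4, 97.7, 105.2, 122.7, 134.1.
The total first reaches 106 DD on day 12.

day 12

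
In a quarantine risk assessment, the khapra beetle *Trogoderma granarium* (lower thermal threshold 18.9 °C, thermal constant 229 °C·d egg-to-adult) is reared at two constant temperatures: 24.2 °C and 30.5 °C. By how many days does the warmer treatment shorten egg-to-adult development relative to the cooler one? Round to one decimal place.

At 24.2 °C: 229 / (24.2 − 18.9) = 229 / 5.3 = 43.208 d.
At 30.5 °C: 229 / (30.5 − 18.9) = 229 / 11.6 = 19.741 d.
Difference = |43.208 − 19.741| = 23.466 ≈ 23.5 days.

23.5 days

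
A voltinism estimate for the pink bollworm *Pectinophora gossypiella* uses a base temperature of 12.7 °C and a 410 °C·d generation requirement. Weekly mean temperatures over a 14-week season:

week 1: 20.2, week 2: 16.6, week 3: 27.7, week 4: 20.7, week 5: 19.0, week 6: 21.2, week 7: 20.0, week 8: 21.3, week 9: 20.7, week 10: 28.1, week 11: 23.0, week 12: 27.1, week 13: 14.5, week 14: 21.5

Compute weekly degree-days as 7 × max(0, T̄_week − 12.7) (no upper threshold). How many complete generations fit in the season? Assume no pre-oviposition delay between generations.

2 generations

Weekly DD (7 × max(0, T̄ − 12.7)): 52.5, 27.3, 105.0, 56.0, 44.1, 59.5, 51.1, 60.2, 56.0, 107.8, 72.1, 100.8, 12.6, 61.6.
Season total = 866.6 DD.
Complete generations = ⌊866.6 / 410⌋ = 2.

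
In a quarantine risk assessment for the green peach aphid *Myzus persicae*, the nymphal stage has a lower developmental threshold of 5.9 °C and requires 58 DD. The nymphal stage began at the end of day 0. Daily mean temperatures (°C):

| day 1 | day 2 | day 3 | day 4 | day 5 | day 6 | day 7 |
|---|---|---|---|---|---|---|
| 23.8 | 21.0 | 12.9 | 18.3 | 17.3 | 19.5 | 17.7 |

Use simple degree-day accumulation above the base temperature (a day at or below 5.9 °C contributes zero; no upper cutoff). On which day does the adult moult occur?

day 5

Daily DD above 5.9 °C: 17.9, 15.1, 7.0, 12.4, 11.4, 13.6, 11.8.
Cumulative: 17.9, 33.0, 40.0, 52.4, 63.8, 77.4, 89.2.
The total first reaches 58 DD on day 5.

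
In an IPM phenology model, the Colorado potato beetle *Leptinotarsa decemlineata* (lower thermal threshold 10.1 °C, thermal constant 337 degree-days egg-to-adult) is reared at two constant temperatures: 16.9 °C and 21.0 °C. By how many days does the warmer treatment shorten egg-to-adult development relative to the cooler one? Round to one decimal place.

18.6 days

At 16.9 °C: 337 / (16.9 − 10.1) = 337 / 6.8 = 49.559 d.
At 21.0 °C: 337 / (21.0 − 10.1) = 337 / 10.9 = 30.917 d.
Difference = |49.559 − 30.917| = 18.641 ≈ 18.6 days.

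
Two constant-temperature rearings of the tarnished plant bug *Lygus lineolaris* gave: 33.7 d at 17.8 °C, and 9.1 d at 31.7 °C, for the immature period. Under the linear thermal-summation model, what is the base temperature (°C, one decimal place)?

12.7 °C

Equal thermal constants: D₁(T₁ − T_b) = D₂(T₂ − T_b).
33.7·(17.8 − T_b) = 9.1·(31.7 − T_b)
T_b = (33.7·17.8 − 9.1·31.7) / (33.7 − 9.1) = 311.39 / 24.6 = 12.658 °C ≈ 12.7 °C.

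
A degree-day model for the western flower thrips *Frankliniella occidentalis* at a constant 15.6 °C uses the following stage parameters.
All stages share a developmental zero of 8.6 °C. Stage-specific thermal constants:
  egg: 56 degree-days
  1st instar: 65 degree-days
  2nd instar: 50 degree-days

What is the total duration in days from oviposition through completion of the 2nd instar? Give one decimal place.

24.4 days

Daily accumulation at 15.6 °C = 15.6 − 8.6 = 7.0 DD/day.
Total K = 56 + 65 + 50 = 171 DD.
Total duration = 171 / 7.0 = 24.429 ≈ 24.4 days.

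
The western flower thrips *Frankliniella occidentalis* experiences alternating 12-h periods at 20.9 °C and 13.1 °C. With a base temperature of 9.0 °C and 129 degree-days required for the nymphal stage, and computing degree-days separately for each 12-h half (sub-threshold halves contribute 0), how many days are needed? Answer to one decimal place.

16.1 days

Day half: max(0, 20.9 − 9.0) × 0.5 = 11.9 × 0.5 = 5.95 DD.
Night half: max(0, 13.1 − 9.0) × 0.5 = 4.1 × 0.5 = 2.05 DD.
Per 24 h: 8.00 DD/day.
Duration = 129 / 8.00 = 16.125 ≈ 16.1 days.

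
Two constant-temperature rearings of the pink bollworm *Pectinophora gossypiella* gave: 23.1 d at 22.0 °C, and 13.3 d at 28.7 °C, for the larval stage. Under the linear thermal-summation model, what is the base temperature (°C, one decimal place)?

Linear rate model ⇒ the product D·(T − T_b) is constant across temperatures.
23.1·(22.0 − T_b) = 13.3·(28.7 − T_b)
T_b = (23.1·22.0 − 13.3·28.7) / (23.1 − 13.3) = 126.49 / 9.8 = 12.907 °C ≈ 12.9 °C.

12.9 °C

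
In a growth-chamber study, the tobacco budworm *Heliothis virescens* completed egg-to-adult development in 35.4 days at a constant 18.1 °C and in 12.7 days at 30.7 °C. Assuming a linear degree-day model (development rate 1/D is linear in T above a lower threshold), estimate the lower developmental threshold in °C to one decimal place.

11.1 °C

Equal thermal constants: D₁(T₁ − T_b) = D₂(T₂ − T_b).
35.4·(18.1 − T_b) = 12.7·(30.7 − T_b)
T_b = (35.4·18.1 − 12.7·30.7) / (35.4 − 12.7) = 250.85 / 22.7 = 11.051 °C ≈ 11.1 °C.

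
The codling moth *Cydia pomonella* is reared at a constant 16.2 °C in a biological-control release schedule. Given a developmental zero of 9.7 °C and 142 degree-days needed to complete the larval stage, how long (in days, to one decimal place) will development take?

Daily accumulation = 16.2 − 9.7 = 6.5 DD/day.
Duration = 142 / 6.5 = 21.846 ≈ 21.8 days.

21.8 days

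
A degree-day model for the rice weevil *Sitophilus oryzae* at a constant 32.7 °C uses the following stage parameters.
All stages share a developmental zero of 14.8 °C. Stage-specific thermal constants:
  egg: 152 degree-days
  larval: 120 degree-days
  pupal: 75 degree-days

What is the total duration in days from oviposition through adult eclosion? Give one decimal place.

Daily accumulation at 32.7 °C = 32.7 − 14.8 = 17.9 DD/day.
Total K = 152 + 120 + 75 = 347 DD.
Total duration = 347 / 17.9 = 19.385 ≈ 19.4 days.

19.4 days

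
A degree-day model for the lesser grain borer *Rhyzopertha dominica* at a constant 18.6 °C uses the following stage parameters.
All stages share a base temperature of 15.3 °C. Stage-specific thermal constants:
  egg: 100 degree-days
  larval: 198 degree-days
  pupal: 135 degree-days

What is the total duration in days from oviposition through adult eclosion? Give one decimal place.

131.2 days

Daily accumulation at 18.6 °C = 18.6 − 15.3 = 3.3 DD/day.
Total K = 100 + 198 + 135 = 433 DD.
Total duration = 433 / 3.3 = 131.212 ≈ 131.2 days.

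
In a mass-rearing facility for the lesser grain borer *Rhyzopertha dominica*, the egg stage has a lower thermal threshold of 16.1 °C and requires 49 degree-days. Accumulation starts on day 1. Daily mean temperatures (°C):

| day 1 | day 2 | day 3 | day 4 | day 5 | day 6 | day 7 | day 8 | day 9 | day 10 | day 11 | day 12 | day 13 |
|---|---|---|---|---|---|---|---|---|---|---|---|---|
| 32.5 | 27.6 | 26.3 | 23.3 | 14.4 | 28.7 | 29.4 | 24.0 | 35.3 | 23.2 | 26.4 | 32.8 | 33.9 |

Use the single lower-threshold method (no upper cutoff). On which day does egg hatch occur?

Daily DD above 16.1 °C: 16.4, 11.5, 10.2, 7.2, 0.0, 12.6, 13.3, 7.9, 19.2, 7.1, 10.3, 16.7, 17.8.
Cumulative: 16.4, 27.9, 38.1, 45.3, 45.3, 57.9, 71.2, 79.1, 98.3, 105.4, 115.7, 132.4, 150.2.
The total first reaches 49 DD on day 6.

day 6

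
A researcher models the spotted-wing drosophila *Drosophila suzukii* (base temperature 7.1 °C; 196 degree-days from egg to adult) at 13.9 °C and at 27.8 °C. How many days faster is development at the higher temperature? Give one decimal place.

19.4 days

At 13.9 °C: 196 / (13.9 − 7.1) = 196 / 6.8 = 28.824 d.
At 27.8 °C: 196 / (27.8 − 7.1) = 196 / 20.7 = 9.469 d.
Difference = |28.824 − 9.469| = 19.355 ≈ 19.4 days.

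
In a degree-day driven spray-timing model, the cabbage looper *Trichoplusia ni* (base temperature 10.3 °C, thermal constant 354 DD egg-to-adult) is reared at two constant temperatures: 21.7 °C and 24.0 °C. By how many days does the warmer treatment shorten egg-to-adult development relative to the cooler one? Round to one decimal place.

5.2 days

At 21.7 °C: 354 / (21.7 − 10.3) = 354 / 11.4 = 31.053 d.
At 24.0 °C: 354 / (24.0 − 10.3) = 354 / 13.7 = 25.839 d.
Difference = |31.053 − 25.839| = 5.213 ≈ 5.2 days.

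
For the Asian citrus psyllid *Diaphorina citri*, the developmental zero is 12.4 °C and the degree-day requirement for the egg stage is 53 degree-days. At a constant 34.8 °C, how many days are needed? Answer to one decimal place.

Daily accumulation = 34.8 − 12.4 = 22.4 DD/day.
Duration = 53 / 22.4 = 2.366 ≈ 2.4 days.

2.4 days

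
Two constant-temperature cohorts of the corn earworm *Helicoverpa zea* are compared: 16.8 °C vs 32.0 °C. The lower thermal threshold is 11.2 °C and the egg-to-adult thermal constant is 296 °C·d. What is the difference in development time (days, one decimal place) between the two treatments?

38.6 days

At 16.8 °C: 296 / (16.8 − 11.2) = 296 / 5.6 = 52.857 d.
At 32.0 °C: 296 / (32.0 − 11.2) = 296 / 20.8 = 14.231 d.
Difference = |52.857 − 14.231| = 38.626 ≈ 38.6 days.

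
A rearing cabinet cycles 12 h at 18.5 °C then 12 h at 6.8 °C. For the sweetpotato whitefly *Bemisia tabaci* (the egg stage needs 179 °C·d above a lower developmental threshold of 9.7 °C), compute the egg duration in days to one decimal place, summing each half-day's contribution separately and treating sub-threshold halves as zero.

40.7 days

Day half: max(0, 18.5 − 9.7) × 0.5 = 8.8 × 0.5 = 4.40 DD.
Night half: max(0, 6.8 − 9.7) × 0.5 = 0.0 × 0.5 = 0.00 DD.
Per 24 h: 4.40 DD/day.
Duration = 179 / 4.40 = 40.682 ≈ 40.7 days.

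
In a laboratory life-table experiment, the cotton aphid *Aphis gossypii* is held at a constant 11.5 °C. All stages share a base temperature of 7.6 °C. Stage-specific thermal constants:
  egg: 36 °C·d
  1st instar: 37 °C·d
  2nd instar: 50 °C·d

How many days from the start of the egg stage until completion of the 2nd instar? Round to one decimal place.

31.5 days

Daily accumulation at 11.5 °C = 11.5 − 7.6 = 3.9 DD/day.
Total K = 36 + 37 + 50 = 123 DD.
Total duration = 123 / 3.9 = 31.538 ≈ 31.5 days.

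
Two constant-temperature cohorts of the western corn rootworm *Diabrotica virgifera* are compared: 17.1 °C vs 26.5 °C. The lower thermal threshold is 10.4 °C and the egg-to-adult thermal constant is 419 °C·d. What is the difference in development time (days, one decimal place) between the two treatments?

At 17.1 °C: 419 / (17.1 − 10.4) = 419 / 6.7 = 62.537 d.
At 26.5 °C: 419 / (26.5 − 10.4) = 419 / 16.1 = 26.025 d.
Difference = |62.537 − 26.025| = 36.512 ≈ 36.5 days.

36.5 days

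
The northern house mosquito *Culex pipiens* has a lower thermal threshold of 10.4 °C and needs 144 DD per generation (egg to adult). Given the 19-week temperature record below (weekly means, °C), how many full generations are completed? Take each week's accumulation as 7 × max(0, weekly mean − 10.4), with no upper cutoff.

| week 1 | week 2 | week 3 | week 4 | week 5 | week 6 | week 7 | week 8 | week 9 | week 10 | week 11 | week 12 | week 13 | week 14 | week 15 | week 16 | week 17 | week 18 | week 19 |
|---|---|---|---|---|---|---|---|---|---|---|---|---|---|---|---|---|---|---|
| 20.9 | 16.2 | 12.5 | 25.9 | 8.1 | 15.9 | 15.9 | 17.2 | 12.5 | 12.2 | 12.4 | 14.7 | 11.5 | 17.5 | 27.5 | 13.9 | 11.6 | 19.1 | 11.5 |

Weekly DD (7 × max(0, T̄ − 10.4)): 73.5, 40.6, 14.7, 108.5, 0.0, 38.5, 38.5, 47.6, 14.7, 12.6, 14.0, 30.1, 7.7, 49.7, 119.7, 24.5, 8.4, 60.9, 7.7.
Season total = 711.9 DD.
Complete generations = ⌊711.9 / 144⌋ = 4.

4 generations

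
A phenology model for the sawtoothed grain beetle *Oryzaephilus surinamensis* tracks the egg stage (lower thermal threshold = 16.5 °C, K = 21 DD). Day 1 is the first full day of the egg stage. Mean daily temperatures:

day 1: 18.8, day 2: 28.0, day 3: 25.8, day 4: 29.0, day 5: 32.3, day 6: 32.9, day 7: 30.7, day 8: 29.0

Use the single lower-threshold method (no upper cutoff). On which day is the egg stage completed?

Daily DD above 16.5 °C: 2.3, 11.5, 9.3, 12.5, 15.8, 16.4, 14.2, 12.5.
Cumulative: 2.3, 13.8, 23.1, 35.6, 51.4, 67.8, 82.0, 94.5.
The total first reaches 21 DD on day 3.

day 3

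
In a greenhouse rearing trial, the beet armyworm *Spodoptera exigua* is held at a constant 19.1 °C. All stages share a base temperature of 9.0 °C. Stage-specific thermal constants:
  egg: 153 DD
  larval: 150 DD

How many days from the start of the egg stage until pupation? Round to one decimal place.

Daily accumulation at 19.1 °C = 19.1 − 9.0 = 10.1 DD/day.
Total K = 153 + 150 = 303 DD.
Total duration = 303 / 10.1 = 30.000 ≈ 30.0 days.

30.0 days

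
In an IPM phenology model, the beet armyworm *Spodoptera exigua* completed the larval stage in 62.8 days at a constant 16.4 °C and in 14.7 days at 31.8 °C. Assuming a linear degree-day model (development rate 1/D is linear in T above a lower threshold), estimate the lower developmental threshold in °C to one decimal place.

11.7 °C

Under the model K = D·(T − T_b), so D₁·(T₁ − T_b) = D₂·(T₂ − T_b).
62.8·(16.4 − T_b) = 14.7·(31.8 − T_b)
T_b = (62.8·16.4 − 14.7·31.8) / (62.8 − 14.7) = 562.46 / 48.1 = 11.694 °C ≈ 11.7 °C.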